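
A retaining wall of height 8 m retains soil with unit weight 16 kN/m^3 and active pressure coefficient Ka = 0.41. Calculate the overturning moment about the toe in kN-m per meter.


Pa = 0.5 * Ka * gamma * H^2
= 0.5 * 0.41 * 16 * 8^2
= 209.92 kN/m
Arm = H / 3 = 8 / 3 = 2.6667 m
Mo = Pa * arm = Pa * H / 3 = 209.92 * 8 / 3 = 559.7867 kN-m/m

559.7867 kN-m/m


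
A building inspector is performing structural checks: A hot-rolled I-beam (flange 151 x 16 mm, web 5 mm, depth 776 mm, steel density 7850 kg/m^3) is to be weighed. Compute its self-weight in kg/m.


A_flanges = 2 * 151 * 16 = 4832 mm^2
A_web = (776 - 2 * 16) * 5 = 3720 mm^2
A_total = 4832 + 3720 = 8552 mm^2 = 0.008552 m^2
Weight = rho * A = 7850 * 0.008552 = 67.1332 kg/m

67.1332 kg/m


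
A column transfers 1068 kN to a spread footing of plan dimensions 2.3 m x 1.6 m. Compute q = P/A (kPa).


A = 2.3 * 1.6 = 3.68 m^2
q = P / A = 1068 / 3.68
= 290.2174 kPa

290.2174 kPa


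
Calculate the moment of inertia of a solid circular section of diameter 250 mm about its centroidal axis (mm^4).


r = d / 2 = 250 / 2 = 125.0 mm
I = pi * r^4 / 4 = pi * 125.0^4 / 4
= 191747598.49 mm^4

191747598.49 mm^4


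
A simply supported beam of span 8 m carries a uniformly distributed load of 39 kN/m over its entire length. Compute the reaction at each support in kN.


Total load = w * L = 39 * 8 = 312 kN
By symmetry, each reaction R = total / 2 = 312 / 2 = 156.0 kN

156.0 kN


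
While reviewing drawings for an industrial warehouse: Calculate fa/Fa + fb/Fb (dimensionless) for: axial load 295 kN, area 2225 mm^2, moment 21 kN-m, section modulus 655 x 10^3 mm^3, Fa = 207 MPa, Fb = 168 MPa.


f_a = P / A = 295000.0 / 2225 = 132.5843 MPa
f_b = M / S = 21000000.0 / 655000.0 = 32.0611 MPa
Ratio = f_a / Fa + f_b / Fb
= 132.5843 / 207 + 32.0611 / 168
= 0.8313 (dimensionless)

0.8313 (dimensionless)


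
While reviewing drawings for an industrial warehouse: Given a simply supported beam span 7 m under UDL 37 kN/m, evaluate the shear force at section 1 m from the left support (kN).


R_A = w * L / 2 = 37 * 7 / 2 = 129.5 kN
V(x) = R_A - w * x = 129.5 - 37 * 1
= 92.5 kN

92.5 kN


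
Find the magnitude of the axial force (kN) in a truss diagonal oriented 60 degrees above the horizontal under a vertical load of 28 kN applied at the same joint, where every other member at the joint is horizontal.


At the joint, only the diagonal has a vertical component, so vertical equilibrium gives:
F * sin(60) = 28
F = 28 / sin(60)
= 28 / 0.866025
= 32.33 kN

32.33 kN


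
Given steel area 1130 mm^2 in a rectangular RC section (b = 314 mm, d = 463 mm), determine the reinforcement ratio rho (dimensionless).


rho = As / (b * d)
= 1130 / (314 * 463)
= 1130 / 145382
= 0.007773 (dimensionless)

0.007773 (dimensionless)


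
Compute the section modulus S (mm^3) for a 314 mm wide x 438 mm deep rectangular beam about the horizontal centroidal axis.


S = b * h^2 / 6
= 314 * 438^2 / 6
= 314 * 191844 / 6
= 10039836.0 mm^3

10039836.0 mm^3


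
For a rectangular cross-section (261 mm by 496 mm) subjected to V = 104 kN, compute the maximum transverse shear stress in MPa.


A = b * h = 261 * 496 = 129456 mm^2
V = 104 kN = 104000.0 N
tau_max = 1.5 * V / A = 1.5 * 104000.0 / 129456
= 1.205 MPa

1.205 MPa


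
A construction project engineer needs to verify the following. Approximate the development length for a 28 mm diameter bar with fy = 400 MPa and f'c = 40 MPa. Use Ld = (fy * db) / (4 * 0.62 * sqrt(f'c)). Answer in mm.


Ld = (fy * db) / (4 * 0.62 * sqrt(f'c))
= (400 * 28) / (4 * 0.62 * sqrt(40))
= 11200 / 15.6849
= 714.06 mm

714.06 mm


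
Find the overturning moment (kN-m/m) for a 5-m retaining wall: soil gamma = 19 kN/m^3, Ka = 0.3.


Pa = 0.5 * Ka * gamma * H^2
= 0.5 * 0.3 * 19 * 5^2
= 71.25 kN/m
Arm = H / 3 = 5 / 3 = 1.6667 m
Mo = Pa * arm = Pa * H / 3 = 71.25 * 5 / 3 = 118.75 kN-m/m

118.75 kN-m/m


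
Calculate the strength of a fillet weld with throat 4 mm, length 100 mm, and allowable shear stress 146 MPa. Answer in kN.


Strength = throat * length * allowable stress
= 4 * 100 * 146 N
= 58400 N
= 58.4 kN

58.4 kN


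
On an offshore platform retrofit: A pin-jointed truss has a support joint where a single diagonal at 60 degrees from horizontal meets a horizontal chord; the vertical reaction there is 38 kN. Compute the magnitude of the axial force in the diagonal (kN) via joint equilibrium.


At the joint, only the diagonal has a vertical component, so vertical equilibrium gives:
F * sin(60) = 38
F = 38 / sin(60)
= 38 / 0.866025
= 43.88 kN

43.88 kN


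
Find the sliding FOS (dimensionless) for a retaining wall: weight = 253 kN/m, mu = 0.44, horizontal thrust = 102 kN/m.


Resisting force = mu * W = 0.44 * 253 = 111.32 kN/m
FOS = Resisting / Driving = 111.32 / 102
= 1.0914 (dimensionless)

1.0914 (dimensionless)


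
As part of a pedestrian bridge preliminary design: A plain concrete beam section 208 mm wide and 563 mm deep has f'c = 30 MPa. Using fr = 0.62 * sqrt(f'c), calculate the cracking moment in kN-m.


fr = 0.62 * sqrt(30) = 0.62 * 5.4772 = 3.3959 MPa
I = 208 * 563^3 / 12 = 3093194814.67 mm^4
y_t = 281.5 mm
M_cr = fr * I / y_t = 3.3959 * 3093194814.67 / 281.5 N-mm
= 37.3148 kN-m

37.3148 kN-m


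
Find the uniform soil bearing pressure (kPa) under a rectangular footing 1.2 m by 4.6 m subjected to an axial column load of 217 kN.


A = 1.2 * 4.6 = 5.52 m^2
q = P / A = 217 / 5.52
= 39.3116 kPa

39.3116 kPa


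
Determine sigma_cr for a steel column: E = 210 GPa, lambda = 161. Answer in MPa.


sigma_cr = pi^2 * E / lambda^2
= 9.8696 * 210000.0 / 161^2
= 9.8696 * 210000.0 / 25921
= 79.959 MPa

79.959 MPa


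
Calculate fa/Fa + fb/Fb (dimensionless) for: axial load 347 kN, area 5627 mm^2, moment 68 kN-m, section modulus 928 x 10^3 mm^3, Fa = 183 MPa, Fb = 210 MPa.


f_a = P / A = 347000.0 / 5627 = 61.667 MPa
f_b = M / S = 68000000.0 / 928000.0 = 73.2759 MPa
Ratio = f_a / Fa + f_b / Fb
= 61.667 / 183 + 73.2759 / 210
= 0.6859 (dimensionless)

0.6859 (dimensionless)


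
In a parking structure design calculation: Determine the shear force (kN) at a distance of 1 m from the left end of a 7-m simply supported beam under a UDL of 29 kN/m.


R_A = w * L / 2 = 29 * 7 / 2 = 101.5 kN
V(x) = R_A - w * x = 101.5 - 29 * 1
= 72.5 kN

72.5 kN


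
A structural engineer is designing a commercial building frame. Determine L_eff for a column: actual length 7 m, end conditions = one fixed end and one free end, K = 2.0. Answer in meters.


L_eff = K * L
= 2.0 * 7
= 14.0 m

14.0 m


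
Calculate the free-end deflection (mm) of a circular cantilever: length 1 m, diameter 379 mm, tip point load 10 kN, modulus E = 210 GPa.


I = pi * d^4 / 64 = pi * 379^4 / 64 = 1012807103.26 mm^4
L = 1000.0 mm, P = 10000.0 N, E = 210000.0 MPa
delta = P * L^3 / (3 * E * I)
= 10000.0 * 1000.0^3 / (3 * 210000.0 * 1012807103.26)
= 0.0157 mm

0.0157 mm


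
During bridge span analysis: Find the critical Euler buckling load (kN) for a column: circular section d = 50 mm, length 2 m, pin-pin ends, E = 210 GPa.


I = pi * d^4 / 64 = 306796.16 mm^4
L = 2000.0 mm
P_cr = pi^2 * E * I / L^2
= 9.8696 * 210000.0 * 306796.16 / 2000.0^2
= 158967.73 N = 158.9677 kN

158.9677 kN


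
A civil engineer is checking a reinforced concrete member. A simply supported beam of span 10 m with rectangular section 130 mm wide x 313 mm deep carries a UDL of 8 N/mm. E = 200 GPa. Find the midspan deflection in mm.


I = 130 * 313^3 / 12 = 332196550.83 mm^4
L = 10000.0 mm, w = 8 N/mm, E = 200000.0 MPa
delta = 5 * w * L^4 / (384 * E * I)
= 5 * 8 * 10000.0^4 / (384 * 200000.0 * 332196550.83)
= 15.6785 mm

15.6785 mm


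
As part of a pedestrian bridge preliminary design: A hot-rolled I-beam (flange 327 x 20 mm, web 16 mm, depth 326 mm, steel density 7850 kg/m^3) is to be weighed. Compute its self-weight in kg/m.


A_flanges = 2 * 327 * 20 = 13080 mm^2
A_web = (326 - 2 * 20) * 16 = 4576 mm^2
A_total = 13080 + 4576 = 17656 mm^2 = 0.017656 m^2
Weight = rho * A = 7850 * 0.017656 = 138.5996 kg/m

138.5996 kg/m


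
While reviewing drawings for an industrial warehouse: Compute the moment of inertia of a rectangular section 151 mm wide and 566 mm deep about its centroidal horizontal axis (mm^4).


I = b * h^3 / 12
= 151 * 566^3 / 12
= 151 * 181321496 / 12
= 2281628824.67 mm^4

2281628824.67 mm^4


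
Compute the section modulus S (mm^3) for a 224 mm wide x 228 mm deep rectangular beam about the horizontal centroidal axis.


S = b * h^2 / 6
= 224 * 228^2 / 6
= 224 * 51984 / 6
= 1940736.0 mm^3

1940736.0 mm^3


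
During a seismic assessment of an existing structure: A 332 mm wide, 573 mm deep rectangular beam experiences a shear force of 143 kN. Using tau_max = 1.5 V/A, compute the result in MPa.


A = b * h = 332 * 573 = 190236 mm^2
V = 143 kN = 143000.0 N
tau_max = 1.5 * V / A = 1.5 * 143000.0 / 190236
= 1.1275 MPa

1.1275 MPa


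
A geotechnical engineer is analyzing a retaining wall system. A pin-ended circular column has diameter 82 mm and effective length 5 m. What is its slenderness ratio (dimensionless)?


Radius of gyration r = d / 4 = 82 / 4 = 20.5 mm
L_eff = 5000.0 mm
Slenderness ratio = L / r = 5000.0 / 20.5 = 243.9 (dimensionless)

243.9 (dimensionless)


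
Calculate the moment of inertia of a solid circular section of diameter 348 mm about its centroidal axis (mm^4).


r = d / 2 = 348 / 2 = 174.0 mm
I = pi * r^4 / 4 = pi * 174.0^4 / 4
= 719924369.13 mm^4

719924369.13 mm^4


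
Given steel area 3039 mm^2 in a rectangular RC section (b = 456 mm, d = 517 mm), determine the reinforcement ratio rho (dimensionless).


rho = As / (b * d)
= 3039 / (456 * 517)
= 3039 / 235752
= 0.012891 (dimensionless)

0.012891 (dimensionless)


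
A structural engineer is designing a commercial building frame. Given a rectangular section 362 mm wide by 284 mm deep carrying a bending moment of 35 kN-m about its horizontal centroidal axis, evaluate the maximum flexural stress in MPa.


I = b * h^3 / 12 = 362 * 284^3 / 12 = 691006837.33 mm^4
y = h / 2 = 284 / 2 = 142.0 mm
M = 35 kN-m = 35000000.0 N-mm
sigma = M * y / I = 35000000.0 * 142.0 / 691006837.33
= 7.19 MPa

7.19 MPa


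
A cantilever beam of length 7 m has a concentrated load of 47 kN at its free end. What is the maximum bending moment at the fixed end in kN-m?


For a cantilever with a point load at the free end:
M_max = P * L = 47 * 7 = 329 kN-m

329 kN-m


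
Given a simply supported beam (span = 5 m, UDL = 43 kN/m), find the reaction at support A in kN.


Total load = w * L = 43 * 5 = 215 kN
By symmetry, each reaction R = total / 2 = 215 / 2 = 107.5 kN

107.5 kN


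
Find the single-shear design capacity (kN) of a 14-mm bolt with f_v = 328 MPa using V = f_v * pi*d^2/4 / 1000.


A = pi * d^2 / 4 = pi * 14^2 / 4 = 153.938 mm^2
V = f_v * A / 1000 = 328 * 153.938 / 1000
= 50.4917 kN

50.4917 kN


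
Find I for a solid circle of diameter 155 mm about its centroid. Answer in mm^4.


r = d / 2 = 155 / 2 = 77.5 mm
I = pi * r^4 / 4 = pi * 77.5^4 / 4
= 28333269.42 mm^4

28333269.42 mm^4


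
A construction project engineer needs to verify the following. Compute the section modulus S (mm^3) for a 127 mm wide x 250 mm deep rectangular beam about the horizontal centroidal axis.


S = b * h^2 / 6
= 127 * 250^2 / 6
= 127 * 62500 / 6
= 1322916.67 mm^3

1322916.67 mm^3


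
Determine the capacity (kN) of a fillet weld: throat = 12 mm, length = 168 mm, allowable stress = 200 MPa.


Strength = throat * length * allowable stress
= 12 * 168 * 200 N
= 403200 N
= 403.2 kN

403.2 kN


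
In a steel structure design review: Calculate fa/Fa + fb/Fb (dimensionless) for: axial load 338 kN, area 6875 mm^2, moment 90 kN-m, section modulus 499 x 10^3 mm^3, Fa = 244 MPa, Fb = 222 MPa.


f_a = P / A = 338000.0 / 6875 = 49.1636 MPa
f_b = M / S = 90000000.0 / 499000.0 = 180.3607 MPa
Ratio = f_a / Fa + f_b / Fb
= 49.1636 / 244 + 180.3607 / 222
= 1.0139 (dimensionless)

1.0139 (dimensionless)


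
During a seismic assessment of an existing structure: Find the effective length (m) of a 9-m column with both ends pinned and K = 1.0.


L_eff = K * L
= 1.0 * 9
= 9.0 m

9.0 m


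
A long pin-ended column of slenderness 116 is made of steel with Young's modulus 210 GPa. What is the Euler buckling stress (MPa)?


sigma_cr = pi^2 * E / lambda^2
= 9.8696 * 210000.0 / 116^2
= 9.8696 * 210000.0 / 13456
= 154.0292 MPa

154.0292 MPa


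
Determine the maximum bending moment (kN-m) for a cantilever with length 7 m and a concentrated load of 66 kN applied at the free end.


For a cantilever with a point load at the free end:
M_max = P * L = 66 * 7 = 462 kN-m

462 kN-m


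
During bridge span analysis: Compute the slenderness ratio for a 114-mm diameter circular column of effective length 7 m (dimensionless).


Radius of gyration r = d / 4 = 114 / 4 = 28.5 mm
L_eff = 7000.0 mm
Slenderness ratio = L / r = 7000.0 / 28.5 = 245.61 (dimensionless)

245.61 (dimensionless)


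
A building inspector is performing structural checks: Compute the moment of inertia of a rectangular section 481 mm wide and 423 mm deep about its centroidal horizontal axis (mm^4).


I = b * h^3 / 12
= 481 * 423^3 / 12
= 481 * 75686967 / 12
= 3033785927.25 mm^4

3033785927.25 mm^4


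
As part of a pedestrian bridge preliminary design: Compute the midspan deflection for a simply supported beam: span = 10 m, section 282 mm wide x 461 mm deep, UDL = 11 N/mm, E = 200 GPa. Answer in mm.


I = 282 * 461^3 / 12 = 2302346253.5 mm^4
L = 10000.0 mm, w = 11 N/mm, E = 200000.0 MPa
delta = 5 * w * L^4 / (384 * E * I)
= 5 * 11 * 10000.0^4 / (384 * 200000.0 * 2302346253.5)
= 3.1105 mm

3.1105 mm


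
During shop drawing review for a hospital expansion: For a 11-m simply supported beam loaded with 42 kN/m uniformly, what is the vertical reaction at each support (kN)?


Total load = w * L = 42 * 11 = 462 kN
By symmetry, each reaction R = total / 2 = 462 / 2 = 231.0 kN

231.0 kN


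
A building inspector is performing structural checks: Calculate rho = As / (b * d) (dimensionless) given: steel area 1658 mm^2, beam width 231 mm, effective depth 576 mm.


rho = As / (b * d)
= 1658 / (231 * 576)
= 1658 / 133056
= 0.012461 (dimensionless)

0.012461 (dimensionless)


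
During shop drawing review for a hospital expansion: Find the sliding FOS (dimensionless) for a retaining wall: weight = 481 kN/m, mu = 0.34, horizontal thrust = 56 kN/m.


Resisting force = mu * W = 0.34 * 481 = 163.54 kN/m
FOS = Resisting / Driving = 163.54 / 56
= 2.9204 (dimensionless)

2.9204 (dimensionless)


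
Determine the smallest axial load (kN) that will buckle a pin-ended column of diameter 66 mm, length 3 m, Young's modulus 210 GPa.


I = pi * d^4 / 64 = 931420.18 mm^4
L = 3000.0 mm
P_cr = pi^2 * E * I / L^2
= 9.8696 * 210000.0 * 931420.18 / 3000.0^2
= 214497.47 N = 214.4975 kN

214.4975 kN


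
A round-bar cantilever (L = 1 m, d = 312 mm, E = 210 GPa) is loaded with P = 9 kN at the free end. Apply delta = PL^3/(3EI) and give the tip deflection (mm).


I = pi * d^4 / 64 = pi * 312^4 / 64 = 465144912.01 mm^4
L = 1000.0 mm, P = 9000.0 N, E = 210000.0 MPa
delta = P * L^3 / (3 * E * I)
= 9000.0 * 1000.0^3 / (3 * 210000.0 * 465144912.01)
= 0.0307 mm

0.0307 mm


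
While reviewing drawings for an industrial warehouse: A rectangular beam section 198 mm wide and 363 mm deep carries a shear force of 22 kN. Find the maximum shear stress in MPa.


A = b * h = 198 * 363 = 71874 mm^2
V = 22 kN = 22000.0 N
tau_max = 1.5 * V / A = 1.5 * 22000.0 / 71874
= 0.4591 MPa

0.4591 MPa


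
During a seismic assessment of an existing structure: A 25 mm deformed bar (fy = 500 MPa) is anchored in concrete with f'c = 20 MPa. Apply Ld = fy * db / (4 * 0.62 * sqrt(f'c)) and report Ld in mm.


Ld = (fy * db) / (4 * 0.62 * sqrt(f'c))
= (500 * 25) / (4 * 0.62 * sqrt(20))
= 12500 / 11.0909
= 1127.05 mm

1127.05 mm


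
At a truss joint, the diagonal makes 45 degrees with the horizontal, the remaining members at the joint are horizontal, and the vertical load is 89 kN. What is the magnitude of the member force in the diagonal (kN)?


At the joint, only the diagonal has a vertical component, so vertical equilibrium gives:
F * sin(45) = 89
F = 89 / sin(45)
= 89 / 0.707107
= 125.86 kN

125.86 kN


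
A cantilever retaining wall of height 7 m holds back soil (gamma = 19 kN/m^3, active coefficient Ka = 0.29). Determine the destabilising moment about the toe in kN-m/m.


Pa = 0.5 * Ka * gamma * H^2
= 0.5 * 0.29 * 19 * 7^2
= 134.995 kN/m
Arm = H / 3 = 7 / 3 = 2.3333 m
Mo = Pa * arm = Pa * H / 3 = 134.995 * 7 / 3 = 314.9883 kN-m/m

314.9883 kN-m/m


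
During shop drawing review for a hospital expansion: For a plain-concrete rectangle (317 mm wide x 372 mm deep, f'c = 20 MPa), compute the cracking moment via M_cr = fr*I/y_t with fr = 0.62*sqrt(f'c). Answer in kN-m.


fr = 0.62 * sqrt(20) = 0.62 * 4.4721 = 2.7727 MPa
I = 317 * 372^3 / 12 = 1359899568.0 mm^4
y_t = 186.0 mm
M_cr = fr * I / y_t = 2.7727 * 1359899568.0 / 186.0 N-mm
= 20.2722 kN-m

20.2722 kN-m


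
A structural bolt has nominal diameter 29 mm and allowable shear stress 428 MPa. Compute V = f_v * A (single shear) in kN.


A = pi * d^2 / 4 = pi * 29^2 / 4 = 660.5199 mm^2
V = f_v * A / 1000 = 428 * 660.5199 / 1000
= 282.7025 kN

282.7025 kN


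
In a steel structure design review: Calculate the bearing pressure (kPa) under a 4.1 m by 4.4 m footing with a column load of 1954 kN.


A = 4.1 * 4.4 = 18.04 m^2
q = P / A = 1954 / 18.04
= 108.3149 kPa

108.3149 kPa


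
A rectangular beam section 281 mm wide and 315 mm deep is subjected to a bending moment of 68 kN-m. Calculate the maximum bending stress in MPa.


I = b * h^3 / 12 = 281 * 315^3 / 12 = 731908406.25 mm^4
y = h / 2 = 315 / 2 = 157.5 mm
M = 68 kN-m = 68000000.0 N-mm
sigma = M * y / I = 68000000.0 * 157.5 / 731908406.25
= 14.63 MPa

14.63 MPa


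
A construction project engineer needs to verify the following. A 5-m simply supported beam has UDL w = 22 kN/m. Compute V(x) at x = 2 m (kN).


R_A = w * L / 2 = 22 * 5 / 2 = 55.0 kN
V(x) = R_A - w * x = 55.0 - 22 * 2
= 11.0 kN

11.0 kN


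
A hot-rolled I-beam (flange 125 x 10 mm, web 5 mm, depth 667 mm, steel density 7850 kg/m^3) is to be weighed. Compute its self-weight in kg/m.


A_flanges = 2 * 125 * 10 = 2500 mm^2
A_web = (667 - 2 * 10) * 5 = 3235 mm^2
A_total = 2500 + 3235 = 5735 mm^2 = 0.005735 m^2
Weight = rho * A = 7850 * 0.005735 = 45.0198 kg/m

45.0198 kg/m


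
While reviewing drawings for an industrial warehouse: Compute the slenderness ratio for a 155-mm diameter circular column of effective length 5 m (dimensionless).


Radius of gyration r = d / 4 = 155 / 4 = 38.75 mm
L_eff = 5000.0 mm
Slenderness ratio = L / r = 5000.0 / 38.75 = 129.03 (dimensionless)

129.03 (dimensionless)


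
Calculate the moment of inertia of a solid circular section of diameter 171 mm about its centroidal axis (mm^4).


r = d / 2 = 171 / 2 = 85.5 mm
I = pi * r^4 / 4 = pi * 85.5^4 / 4
= 41971485.48 mm^4

41971485.48 mm^4


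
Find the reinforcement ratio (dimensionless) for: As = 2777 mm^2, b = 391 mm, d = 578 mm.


rho = As / (b * d)
= 2777 / (391 * 578)
= 2777 / 225998
= 0.012288 (dimensionless)

0.012288 (dimensionless)


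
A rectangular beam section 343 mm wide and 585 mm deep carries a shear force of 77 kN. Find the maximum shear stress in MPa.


A = b * h = 343 * 585 = 200655 mm^2
V = 77 kN = 77000.0 N
tau_max = 1.5 * V / A = 1.5 * 77000.0 / 200655
= 0.5756 MPa

0.5756 MPa


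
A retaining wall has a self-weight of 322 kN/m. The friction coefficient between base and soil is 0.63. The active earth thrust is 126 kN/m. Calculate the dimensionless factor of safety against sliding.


Resisting force = mu * W = 0.63 * 322 = 202.86 kN/m
FOS = Resisting / Driving = 202.86 / 126
= 1.61 (dimensionless)

1.61 (dimensionless)


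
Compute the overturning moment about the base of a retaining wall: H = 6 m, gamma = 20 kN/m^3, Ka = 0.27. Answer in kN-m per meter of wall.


Pa = 0.5 * Ka * gamma * H^2
= 0.5 * 0.27 * 20 * 6^2
= 97.2 kN/m
Arm = H / 3 = 6 / 3 = 2.0 m
Mo = Pa * arm = Pa * H / 3 = 97.2 * 6 / 3 = 194.4 kN-m/m

194.4 kN-m/m


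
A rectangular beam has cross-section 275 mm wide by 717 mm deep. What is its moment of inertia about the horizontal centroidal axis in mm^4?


I = b * h^3 / 12
= 275 * 717^3 / 12
= 275 * 368601813 / 12
= 8447124881.25 mm^4

8447124881.25 mm^4


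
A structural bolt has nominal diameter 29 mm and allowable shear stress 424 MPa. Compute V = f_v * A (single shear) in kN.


A = pi * d^2 / 4 = pi * 29^2 / 4 = 660.5199 mm^2
V = f_v * A / 1000 = 424 * 660.5199 / 1000
= 280.0604 kN

280.0604 kN


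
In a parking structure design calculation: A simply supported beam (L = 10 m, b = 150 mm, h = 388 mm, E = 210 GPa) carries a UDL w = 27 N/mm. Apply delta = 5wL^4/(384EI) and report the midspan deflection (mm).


I = 150 * 388^3 / 12 = 730138400.0 mm^4
L = 10000.0 mm, w = 27 N/mm, E = 210000.0 MPa
delta = 5 * w * L^4 / (384 * E * I)
= 5 * 27 * 10000.0^4 / (384 * 210000.0 * 730138400.0)
= 22.9286 mm

22.9286 mm


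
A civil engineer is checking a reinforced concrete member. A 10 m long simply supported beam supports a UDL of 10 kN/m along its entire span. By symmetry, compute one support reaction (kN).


Total load = w * L = 10 * 10 = 100 kN
By symmetry, each reaction R = total / 2 = 100 / 2 = 50.0 kN

50.0 kN


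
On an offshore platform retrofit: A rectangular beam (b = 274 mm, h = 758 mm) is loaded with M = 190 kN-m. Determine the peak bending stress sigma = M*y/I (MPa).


I = b * h^3 / 12 = 274 * 758^3 / 12 = 9944362190.67 mm^4
y = h / 2 = 758 / 2 = 379.0 mm
M = 190 kN-m = 190000000.0 N-mm
sigma = M * y / I = 190000000.0 * 379.0 / 9944362190.67
= 7.24 MPa

7.24 MPa


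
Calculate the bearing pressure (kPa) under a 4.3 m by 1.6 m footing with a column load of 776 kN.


A = 4.3 * 1.6 = 6.88 m^2
q = P / A = 776 / 6.88
= 112.7907 kPa

112.7907 kPa


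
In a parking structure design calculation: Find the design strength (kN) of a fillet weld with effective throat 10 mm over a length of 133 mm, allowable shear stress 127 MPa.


Strength = throat * length * allowable stress
= 10 * 133 * 127 N
= 168910 N
= 168.91 kN

168.91 kN


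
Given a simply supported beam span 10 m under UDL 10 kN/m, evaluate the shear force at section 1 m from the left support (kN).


R_A = w * L / 2 = 10 * 10 / 2 = 50.0 kN
V(x) = R_A - w * x = 50.0 - 10 * 1
= 40.0 kN

40.0 kN


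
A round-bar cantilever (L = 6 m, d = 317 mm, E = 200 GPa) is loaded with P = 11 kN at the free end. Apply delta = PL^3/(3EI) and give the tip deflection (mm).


I = pi * d^4 / 64 = pi * 317^4 / 64 = 495686336.22 mm^4
L = 6000.0 mm, P = 11000.0 N, E = 200000.0 MPa
delta = P * L^3 / (3 * E * I)
= 11000.0 * 6000.0^3 / (3 * 200000.0 * 495686336.22)
= 7.9889 mm

7.9889 mm


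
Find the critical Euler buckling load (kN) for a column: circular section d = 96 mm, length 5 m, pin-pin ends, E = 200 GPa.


I = pi * d^4 / 64 = 4169220.18 mm^4
L = 5000.0 mm
P_cr = pi^2 * E * I / L^2
= 9.8696 * 200000.0 * 4169220.18 / 5000.0^2
= 329188.43 N = 329.1884 kN

329.1884 kN


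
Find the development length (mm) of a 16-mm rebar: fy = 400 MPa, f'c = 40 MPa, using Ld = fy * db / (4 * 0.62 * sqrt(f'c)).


Ld = (fy * db) / (4 * 0.62 * sqrt(f'c))
= (400 * 16) / (4 * 0.62 * sqrt(40))
= 6400 / 15.6849
= 408.04 mm

408.04 mm


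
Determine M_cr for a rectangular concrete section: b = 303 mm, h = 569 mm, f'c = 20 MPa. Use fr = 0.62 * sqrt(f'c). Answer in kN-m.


fr = 0.62 * sqrt(20) = 0.62 * 4.4721 = 2.7727 MPa
I = 303 * 569^3 / 12 = 4651555227.25 mm^4
y_t = 284.5 mm
M_cr = fr * I / y_t = 2.7727 * 4651555227.25 / 284.5 N-mm
= 45.3338 kN-m

45.3338 kN-m


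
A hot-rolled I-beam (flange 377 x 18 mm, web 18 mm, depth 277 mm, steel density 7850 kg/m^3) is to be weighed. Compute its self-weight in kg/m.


A_flanges = 2 * 377 * 18 = 13572 mm^2
A_web = (277 - 2 * 18) * 18 = 4338 mm^2
A_total = 13572 + 4338 = 17910 mm^2 = 0.017910 m^2
Weight = rho * A = 7850 * 0.017910 = 140.5935 kg/m

140.5935 kg/m


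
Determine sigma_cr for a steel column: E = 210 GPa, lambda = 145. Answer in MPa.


sigma_cr = pi^2 * E / lambda^2
= 9.8696 * 210000.0 / 145^2
= 9.8696 * 210000.0 / 21025
= 98.5787 MPa

98.5787 MPa


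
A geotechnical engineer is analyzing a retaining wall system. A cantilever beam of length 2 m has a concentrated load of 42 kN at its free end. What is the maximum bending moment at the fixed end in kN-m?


For a cantilever with a point load at the free end:
M_max = P * L = 42 * 2 = 84 kN-m

84 kN-m


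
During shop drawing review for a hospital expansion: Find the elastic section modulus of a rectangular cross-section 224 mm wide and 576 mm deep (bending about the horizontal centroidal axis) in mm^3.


S = b * h^2 / 6
= 224 * 576^2 / 6
= 224 * 331776 / 6
= 12386304.0 mm^3

12386304.0 mm^3


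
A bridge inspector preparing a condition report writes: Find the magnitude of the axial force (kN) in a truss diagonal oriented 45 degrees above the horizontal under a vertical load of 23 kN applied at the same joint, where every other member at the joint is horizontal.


At the joint, only the diagonal has a vertical component, so vertical equilibrium gives:
F * sin(45) = 23
F = 23 / sin(45)
= 23 / 0.707107
= 32.53 kN

32.53 kN


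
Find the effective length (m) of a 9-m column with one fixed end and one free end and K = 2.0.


L_eff = K * L
= 2.0 * 9
= 18.0 m

18.0 m


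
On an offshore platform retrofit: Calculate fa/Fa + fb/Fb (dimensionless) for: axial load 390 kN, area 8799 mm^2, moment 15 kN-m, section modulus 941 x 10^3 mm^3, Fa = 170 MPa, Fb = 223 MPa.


f_a = P / A = 390000.0 / 8799 = 44.3232 MPa
f_b = M / S = 15000000.0 / 941000.0 = 15.9405 MPa
Ratio = f_a / Fa + f_b / Fb
= 44.3232 / 170 + 15.9405 / 223
= 0.3322 (dimensionless)

0.3322 (dimensionless)


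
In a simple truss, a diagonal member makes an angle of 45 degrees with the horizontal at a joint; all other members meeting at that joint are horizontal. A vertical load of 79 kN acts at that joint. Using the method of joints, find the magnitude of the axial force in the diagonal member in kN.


At the joint, only the diagonal has a vertical component, so vertical equilibrium gives:
F * sin(45) = 79
F = 79 / sin(45)
= 79 / 0.707107
= 111.72 kN

111.72 kN


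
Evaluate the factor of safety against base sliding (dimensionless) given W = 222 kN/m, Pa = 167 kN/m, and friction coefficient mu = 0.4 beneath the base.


Resisting force = mu * W = 0.4 * 222 = 88.8 kN/m
FOS = Resisting / Driving = 88.8 / 167
= 0.5317 (dimensionless)

0.5317 (dimensionless)


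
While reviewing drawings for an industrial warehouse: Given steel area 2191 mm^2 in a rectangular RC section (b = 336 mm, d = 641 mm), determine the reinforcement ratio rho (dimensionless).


rho = As / (b * d)
= 2191 / (336 * 641)
= 2191 / 215376
= 0.010173 (dimensionless)

0.010173 (dimensionless)


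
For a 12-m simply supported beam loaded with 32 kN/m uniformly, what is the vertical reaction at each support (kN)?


Total load = w * L = 32 * 12 = 384 kN
By symmetry, each reaction R = total / 2 = 384 / 2 = 192.0 kN

192.0 kN


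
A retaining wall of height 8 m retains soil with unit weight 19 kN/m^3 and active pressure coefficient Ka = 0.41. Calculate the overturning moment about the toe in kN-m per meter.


Pa = 0.5 * Ka * gamma * H^2
= 0.5 * 0.41 * 19 * 8^2
= 249.28 kN/m
Arm = H / 3 = 8 / 3 = 2.6667 m
Mo = Pa * arm = Pa * H / 3 = 249.28 * 8 / 3 = 664.7467 kN-m/m

664.7467 kN-m/m


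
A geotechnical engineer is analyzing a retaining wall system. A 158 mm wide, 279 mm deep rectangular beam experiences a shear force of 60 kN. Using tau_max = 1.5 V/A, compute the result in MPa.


A = b * h = 158 * 279 = 44082 mm^2
V = 60 kN = 60000.0 N
tau_max = 1.5 * V / A = 1.5 * 60000.0 / 44082
= 2.0416 MPa

2.0416 MPa


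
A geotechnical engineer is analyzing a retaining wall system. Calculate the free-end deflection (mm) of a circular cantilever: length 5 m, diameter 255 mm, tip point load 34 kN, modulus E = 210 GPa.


I = pi * d^4 / 64 = pi * 255^4 / 64 = 207553767.2 mm^4
L = 5000.0 mm, P = 34000.0 N, E = 210000.0 MPa
delta = P * L^3 / (3 * E * I)
= 34000.0 * 5000.0^3 / (3 * 210000.0 * 207553767.2)
= 32.5026 mm

32.5026 mm


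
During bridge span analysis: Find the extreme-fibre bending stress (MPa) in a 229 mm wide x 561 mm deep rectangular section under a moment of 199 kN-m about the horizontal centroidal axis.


I = b * h^3 / 12 = 229 * 561^3 / 12 = 3369324345.75 mm^4
y = h / 2 = 561 / 2 = 280.5 mm
M = 199 kN-m = 199000000.0 N-mm
sigma = M * y / I = 199000000.0 * 280.5 / 3369324345.75
= 16.57 MPa

16.57 MPa


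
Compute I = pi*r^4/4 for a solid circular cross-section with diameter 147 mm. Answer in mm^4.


r = d / 2 = 147 / 2 = 73.5 mm
I = pi * r^4 / 4 = pi * 73.5^4 / 4
= 22921299.6 mm^4

22921299.6 mm^4


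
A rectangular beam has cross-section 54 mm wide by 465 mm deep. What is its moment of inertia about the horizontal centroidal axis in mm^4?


I = b * h^3 / 12
= 54 * 465^3 / 12
= 54 * 100544625 / 12
= 452450812.5 mm^4

452450812.5 mm^4


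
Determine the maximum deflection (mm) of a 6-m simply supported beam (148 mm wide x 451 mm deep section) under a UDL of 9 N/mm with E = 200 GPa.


I = 148 * 451^3 / 12 = 1131384162.33 mm^4
L = 6000.0 mm, w = 9 N/mm, E = 200000.0 MPa
delta = 5 * w * L^4 / (384 * E * I)
= 5 * 9 * 6000.0^4 / (384 * 200000.0 * 1131384162.33)
= 0.6712 mm

0.6712 mm


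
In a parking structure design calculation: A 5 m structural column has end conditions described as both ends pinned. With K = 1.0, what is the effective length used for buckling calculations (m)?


L_eff = K * L
= 1.0 * 5
= 5.0 m

5.0 m


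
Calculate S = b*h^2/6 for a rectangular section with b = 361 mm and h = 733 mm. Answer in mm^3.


S = b * h^2 / 6
= 361 * 733^2 / 6
= 361 * 537289 / 6
= 32326888.17 mm^3

32326888.17 mm^3


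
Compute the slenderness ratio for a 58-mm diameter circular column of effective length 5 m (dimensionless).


Radius of gyration r = d / 4 = 58 / 4 = 14.5 mm
L_eff = 5000.0 mm
Slenderness ratio = L / r = 5000.0 / 14.5 = 344.83 (dimensionless)

344.83 (dimensionless)


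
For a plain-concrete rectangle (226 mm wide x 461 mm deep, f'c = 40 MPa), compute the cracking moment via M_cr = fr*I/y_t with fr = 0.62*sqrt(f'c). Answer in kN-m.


fr = 0.62 * sqrt(40) = 0.62 * 6.3246 = 3.9212 MPa
I = 226 * 461^3 / 12 = 1845142742.17 mm^4
y_t = 230.5 mm
M_cr = fr * I / y_t = 3.9212 * 1845142742.17 / 230.5 N-mm
= 31.3892 kN-m

31.3892 kN-m


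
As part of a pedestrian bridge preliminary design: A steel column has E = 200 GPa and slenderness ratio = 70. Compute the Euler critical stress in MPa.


sigma_cr = pi^2 * E / lambda^2
= 9.8696 * 200000.0 / 70^2
= 9.8696 * 200000.0 / 4900
= 402.841 MPa

402.841 MPa


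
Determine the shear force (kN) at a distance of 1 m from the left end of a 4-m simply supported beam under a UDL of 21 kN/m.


R_A = w * L / 2 = 21 * 4 / 2 = 42.0 kN
V(x) = R_A - w * x = 42.0 - 21 * 1
= 21.0 kN

21.0 kN


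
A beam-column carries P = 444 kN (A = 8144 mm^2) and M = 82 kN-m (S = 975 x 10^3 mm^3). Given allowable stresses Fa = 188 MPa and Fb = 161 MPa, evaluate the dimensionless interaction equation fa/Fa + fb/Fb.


f_a = P / A = 444000.0 / 8144 = 54.5187 MPa
f_b = M / S = 82000000.0 / 975000.0 = 84.1026 MPa
Ratio = f_a / Fa + f_b / Fb
= 54.5187 / 188 + 84.1026 / 161
= 0.8124 (dimensionless)

0.8124 (dimensionless)


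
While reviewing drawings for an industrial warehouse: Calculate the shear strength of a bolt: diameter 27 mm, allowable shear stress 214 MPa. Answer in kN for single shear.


A = pi * d^2 / 4 = pi * 27^2 / 4 = 572.5553 mm^2
V = f_v * A / 1000 = 214 * 572.5553 / 1000
= 122.5268 kN

122.5268 kN


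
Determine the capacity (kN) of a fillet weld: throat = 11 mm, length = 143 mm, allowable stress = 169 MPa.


Strength = throat * length * allowable stress
= 11 * 143 * 169 N
= 265837 N
= 265.84 kN

265.84 kN


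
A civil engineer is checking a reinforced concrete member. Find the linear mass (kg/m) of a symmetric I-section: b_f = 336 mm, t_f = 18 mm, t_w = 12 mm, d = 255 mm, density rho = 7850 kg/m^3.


A_flanges = 2 * 336 * 18 = 12096 mm^2
A_web = (255 - 2 * 18) * 12 = 2628 mm^2
A_total = 12096 + 2628 = 14724 mm^2 = 0.014724 m^2
Weight = rho * A = 7850 * 0.014724 = 115.5834 kg/m

115.5834 kg/m


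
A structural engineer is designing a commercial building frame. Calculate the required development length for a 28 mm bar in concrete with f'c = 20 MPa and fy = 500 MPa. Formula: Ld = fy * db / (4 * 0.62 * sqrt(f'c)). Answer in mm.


Ld = (fy * db) / (4 * 0.62 * sqrt(f'c))
= (500 * 28) / (4 * 0.62 * sqrt(20))
= 14000 / 11.0909
= 1262.3 mm

1262.3 mm


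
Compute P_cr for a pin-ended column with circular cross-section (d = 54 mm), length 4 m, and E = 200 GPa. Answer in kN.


I = pi * d^4 / 64 = 417392.79 mm^4
L = 4000.0 mm
P_cr = pi^2 * E * I / L^2
= 9.8696 * 200000.0 * 417392.79 / 4000.0^2
= 51493.77 N = 51.4938 kN

51.4938 kN


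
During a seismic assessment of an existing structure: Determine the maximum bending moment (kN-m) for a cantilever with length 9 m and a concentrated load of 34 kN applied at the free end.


For a cantilever with a point load at the free end:
M_max = P * L = 34 * 9 = 306 kN-m

306 kN-m


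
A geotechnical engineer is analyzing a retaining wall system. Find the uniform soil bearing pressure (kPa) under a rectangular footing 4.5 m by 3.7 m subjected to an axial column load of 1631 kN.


A = 4.5 * 3.7 = 16.65 m^2
q = P / A = 1631 / 16.65
= 97.958 kPa

97.958 kPa


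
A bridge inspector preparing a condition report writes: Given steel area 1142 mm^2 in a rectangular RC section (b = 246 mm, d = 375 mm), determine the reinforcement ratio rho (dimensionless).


rho = As / (b * d)
= 1142 / (246 * 375)
= 1142 / 92250
= 0.012379 (dimensionless)

0.012379 (dimensionless)


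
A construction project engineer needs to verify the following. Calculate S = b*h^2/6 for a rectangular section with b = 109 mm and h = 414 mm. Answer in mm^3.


S = b * h^2 / 6
= 109 * 414^2 / 6
= 109 * 171396 / 6
= 3113694.0 mm^3

3113694.0 mm^3


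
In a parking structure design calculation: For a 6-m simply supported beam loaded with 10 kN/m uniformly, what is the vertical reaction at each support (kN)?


Total load = w * L = 10 * 6 = 60 kN
By symmetry, each reaction R = total / 2 = 60 / 2 = 30.0 kN

30.0 kN


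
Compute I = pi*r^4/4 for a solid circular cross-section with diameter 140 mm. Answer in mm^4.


r = d / 2 = 140 / 2 = 70.0 mm
I = pi * r^4 / 4 = pi * 70.0^4 / 4
= 18857409.9 mm^4

18857409.9 mm^4


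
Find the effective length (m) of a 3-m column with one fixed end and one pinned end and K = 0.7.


L_eff = K * L
= 0.7 * 3
= 2.1 m

2.1 m


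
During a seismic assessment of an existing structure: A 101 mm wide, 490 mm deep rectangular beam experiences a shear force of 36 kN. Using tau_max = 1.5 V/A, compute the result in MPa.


A = b * h = 101 * 490 = 49490 mm^2
V = 36 kN = 36000.0 N
tau_max = 1.5 * V / A = 1.5 * 36000.0 / 49490
= 1.0911 MPa

1.0911 MPa


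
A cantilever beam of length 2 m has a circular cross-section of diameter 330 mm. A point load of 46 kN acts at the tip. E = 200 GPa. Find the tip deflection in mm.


I = pi * d^4 / 64 = pi * 330^4 / 64 = 582137609.58 mm^4
L = 2000.0 mm, P = 46000.0 N, E = 200000.0 MPa
delta = P * L^3 / (3 * E * I)
= 46000.0 * 2000.0^3 / (3 * 200000.0 * 582137609.58)
= 1.0536 mm

1.0536 mm


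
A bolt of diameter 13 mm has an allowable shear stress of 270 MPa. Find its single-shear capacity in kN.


A = pi * d^2 / 4 = pi * 13^2 / 4 = 132.7323 mm^2
V = f_v * A / 1000 = 270 * 132.7323 / 1000
= 35.8377 kN

35.8377 kN


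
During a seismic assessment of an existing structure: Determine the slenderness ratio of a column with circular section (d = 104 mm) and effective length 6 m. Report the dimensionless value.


Radius of gyration r = d / 4 = 104 / 4 = 26.0 mm
L_eff = 6000.0 mm
Slenderness ratio = L / r = 6000.0 / 26.0 = 230.77 (dimensionless)

230.77 (dimensionless)


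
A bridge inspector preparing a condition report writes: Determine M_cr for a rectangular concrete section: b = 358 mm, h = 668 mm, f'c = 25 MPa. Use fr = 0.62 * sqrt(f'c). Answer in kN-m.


fr = 0.62 * sqrt(25) = 0.62 * 5.0 = 3.1 MPa
I = 358 * 668^3 / 12 = 8892649354.67 mm^4
y_t = 334.0 mm
M_cr = fr * I / y_t = 3.1 * 8892649354.67 / 334.0 N-mm
= 82.5366 kN-m

82.5366 kN-m


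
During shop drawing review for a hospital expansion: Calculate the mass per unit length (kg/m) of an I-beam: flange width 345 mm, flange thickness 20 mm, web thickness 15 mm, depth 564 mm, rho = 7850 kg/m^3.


A_flanges = 2 * 345 * 20 = 13800 mm^2
A_web = (564 - 2 * 20) * 15 = 7860 mm^2
A_total = 13800 + 7860 = 21660 mm^2 = 0.021660 m^2
Weight = rho * A = 7850 * 0.021660 = 170.031 kg/m

170.031 kg/m


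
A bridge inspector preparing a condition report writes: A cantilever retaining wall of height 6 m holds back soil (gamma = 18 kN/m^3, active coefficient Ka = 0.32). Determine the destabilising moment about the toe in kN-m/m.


Pa = 0.5 * Ka * gamma * H^2
= 0.5 * 0.32 * 18 * 6^2
= 103.68 kN/m
Arm = H / 3 = 6 / 3 = 2.0 m
Mo = Pa * arm = Pa * H / 3 = 103.68 * 6 / 3 = 207.36 kN-m/m

207.36 kN-m/m


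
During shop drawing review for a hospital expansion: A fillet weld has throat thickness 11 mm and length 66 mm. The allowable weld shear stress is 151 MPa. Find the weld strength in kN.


Strength = throat * length * allowable stress
= 11 * 66 * 151 N
= 109626 N
= 109.63 kN

109.63 kN


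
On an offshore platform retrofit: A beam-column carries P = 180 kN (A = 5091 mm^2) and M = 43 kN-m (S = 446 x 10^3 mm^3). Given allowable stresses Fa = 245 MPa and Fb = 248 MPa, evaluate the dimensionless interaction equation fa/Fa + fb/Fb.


f_a = P / A = 180000.0 / 5091 = 35.3565 MPa
f_b = M / S = 43000000.0 / 446000.0 = 96.4126 MPa
Ratio = f_a / Fa + f_b / Fb
= 35.3565 / 245 + 96.4126 / 248
= 0.5331 (dimensionless)

0.5331 (dimensionless)


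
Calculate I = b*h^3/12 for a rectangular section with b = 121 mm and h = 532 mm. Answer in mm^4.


I = b * h^3 / 12
= 121 * 532^3 / 12
= 121 * 150568768 / 12
= 1518235077.33 mm^4

1518235077.33 mm^4


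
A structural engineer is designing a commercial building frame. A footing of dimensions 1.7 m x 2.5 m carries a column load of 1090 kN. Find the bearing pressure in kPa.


A = 1.7 * 2.5 = 4.25 m^2
q = P / A = 1090 / 4.25
= 256.4706 kPa

256.4706 kPa


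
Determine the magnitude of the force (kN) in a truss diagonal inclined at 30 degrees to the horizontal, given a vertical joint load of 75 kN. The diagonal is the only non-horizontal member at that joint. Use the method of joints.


At the joint, only the diagonal has a vertical component, so vertical equilibrium gives:
F * sin(30) = 75
F = 75 / sin(30)
= 75 / 0.5
= 150.0 kN

150.0 kN


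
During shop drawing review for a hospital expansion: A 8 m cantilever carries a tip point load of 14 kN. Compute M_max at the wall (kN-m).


For a cantilever with a point load at the free end:
M_max = P * L = 14 * 8 = 112 kN-m

112 kN-m


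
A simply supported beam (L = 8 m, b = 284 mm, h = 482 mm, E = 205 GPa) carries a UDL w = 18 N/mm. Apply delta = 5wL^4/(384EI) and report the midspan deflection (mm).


I = 284 * 482^3 / 12 = 2650197309.33 mm^4
L = 8000.0 mm, w = 18 N/mm, E = 205000.0 MPa
delta = 5 * w * L^4 / (384 * E * I)
= 5 * 18 * 8000.0^4 / (384 * 205000.0 * 2650197309.33)
= 1.767 mm

1.767 mm


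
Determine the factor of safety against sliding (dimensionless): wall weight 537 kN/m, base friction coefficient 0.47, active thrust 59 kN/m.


Resisting force = mu * W = 0.47 * 537 = 252.39 kN/m
FOS = Resisting / Driving = 252.39 / 59
= 4.2778 (dimensionless)

4.2778 (dimensionless)
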